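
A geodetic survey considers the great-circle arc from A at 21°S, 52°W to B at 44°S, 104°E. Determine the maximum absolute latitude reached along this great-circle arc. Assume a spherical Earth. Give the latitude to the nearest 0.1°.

The great circle lies in the plane with unit normal n̂ = (p₁ × p₂)/|p₁ × p₂|.
Here n̂_z ≈ +0.293; the vertex latitude is φ_max = arccos|n̂_z| ≈ 72.9°.
Check via Clairaut: cos φ_max = |cos φ₁| · sin C = cos(21.0°)·sin(161.7°) ≈ 0.293, again giving ≈ 72.9°.

≈ 72.9°S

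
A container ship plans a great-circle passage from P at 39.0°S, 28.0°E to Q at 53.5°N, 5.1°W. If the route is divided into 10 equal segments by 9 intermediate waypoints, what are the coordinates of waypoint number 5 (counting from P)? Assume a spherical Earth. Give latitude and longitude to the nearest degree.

From cos δ = sin φ₁ sin φ₂ + cos φ₁ cos φ₂ cos Δλ, the central angle is δ ≈ 1.690 rad (96.8°).
Interpolate at f = 5/10 with slerp weights a = sin((1−f)δ)/sin δ ≈ 0.753, b = sin(fδ)/sin δ ≈ 0.753.
p = a·p₁ + b·p₂ ≈ (0.963, 0.235, 0.131); φ = arcsin(p_z) ≈ 7.55°, λ = atan2(p_y, p_x) ≈ 13.71°.

≈ 8°N, 14°E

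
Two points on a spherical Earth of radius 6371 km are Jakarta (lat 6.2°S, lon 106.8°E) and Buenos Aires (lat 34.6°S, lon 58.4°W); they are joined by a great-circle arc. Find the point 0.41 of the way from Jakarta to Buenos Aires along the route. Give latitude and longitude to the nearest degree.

≈ lat 58°S, lon 78°E

Write both endpoints as unit vectors p₁, p₂ with components (cos φ cos λ, cos φ sin λ, sin φ).
The central angle between the endpoints is δ = arccos(p₁·p₂) ≈ 2.389 rad (136.9°).
Interpolate at f = 0.41 with slerp weights a = sin((1−f)δ)/sin δ ≈ 1.444, b = sin(fδ)/sin δ ≈ 1.214.
p = a·p₁ + b·p₂ ≈ (0.109, 0.523, -0.846); φ = arcsin(p_z) ≈ -57.73°, λ = atan2(p_y, p_x) ≈ 78.23°.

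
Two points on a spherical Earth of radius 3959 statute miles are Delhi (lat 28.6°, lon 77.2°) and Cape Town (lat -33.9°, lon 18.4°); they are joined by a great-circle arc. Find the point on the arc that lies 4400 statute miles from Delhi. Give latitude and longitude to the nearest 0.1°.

The haversine formula gives a central angle δ ≈ 1.460 rad (83.7°) between the endpoints. The total great-circle distance is δ·R ≈ 1.460 × 3959 ≈ 5780 mi, so the target fraction is f = 4400/5780 ≈ 0.761.
Interpolate at f ≈ 0.761 with slerp weights a = sin((1−f)δ)/sin δ ≈ 0.344, b = sin(fδ)/sin δ ≈ 0.902.
p = a·p₁ + b·p₂ ≈ (0.777, 0.531, -0.338); φ = arcsin(p_z) ≈ -19.78°, λ = atan2(p_y, p_x) ≈ 34.32°.

≈ lat -19.8°, lon 34.3°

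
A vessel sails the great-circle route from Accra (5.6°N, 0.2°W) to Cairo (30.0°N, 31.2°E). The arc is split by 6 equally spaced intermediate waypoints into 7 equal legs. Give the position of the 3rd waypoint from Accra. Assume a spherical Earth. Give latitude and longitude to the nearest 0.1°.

Write both endpoints as unit vectors p₁, p₂ with components (cos φ cos λ, cos φ sin λ, sin φ).
The central angle between the endpoints is δ = arccos(p₁·p₂) ≈ 0.669 rad (38.3°).
Interpolate at f = 3/7 with slerp weights a = sin((1−f)δ)/sin δ ≈ 0.601, b = sin(fδ)/sin δ ≈ 0.456.
p = a·p₁ + b·p₂ ≈ (0.936, 0.202, 0.287); φ = arcsin(p_z) ≈ 16.66°, λ = atan2(p_y, p_x) ≈ 12.20°.

≈ 16.7°N, 12.2°E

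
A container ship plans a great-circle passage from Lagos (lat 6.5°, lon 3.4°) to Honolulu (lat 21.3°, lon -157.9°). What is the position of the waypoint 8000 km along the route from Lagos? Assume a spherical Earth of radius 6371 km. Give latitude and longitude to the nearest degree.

From cos δ = sin φ₁ sin φ₂ + cos φ₁ cos φ₂ cos Δλ, the central angle is δ ≈ 2.560 rad (146.7°). The total great-circle distance is δ·R ≈ 2.560 × 6371 ≈ 16311 km, so the target fraction is f = 8000/16311 ≈ 0.490.
Interpolate at f ≈ 0.490 with slerp weights a = sin((1−f)δ)/sin δ ≈ 1.757, b = sin(fδ)/sin δ ≈ 1.731.
p = a·p₁ + b·p₂ ≈ (0.248, -0.503, 0.828); φ = arcsin(p_z) ≈ 55.87°, λ = atan2(p_y, p_x) ≈ -63.78°.

≈ lat 56°, lon -64°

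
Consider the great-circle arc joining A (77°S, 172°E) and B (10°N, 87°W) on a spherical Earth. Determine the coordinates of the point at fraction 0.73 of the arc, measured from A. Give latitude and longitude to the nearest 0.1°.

≈ (16.9°S, 93.3°W)

The haversine formula gives a central angle δ ≈ 1.784 rad (102.2°) between the endpoints.
Interpolate at f = 0.73 with slerp weights a = sin((1−f)δ)/sin δ ≈ 0.474, b = sin(fδ)/sin δ ≈ 0.986.
p = a·p₁ + b·p₂ ≈ (-0.055, -0.955, -0.291); φ = arcsin(p_z) ≈ -16.89°, λ = atan2(p_y, p_x) ≈ -93.28°.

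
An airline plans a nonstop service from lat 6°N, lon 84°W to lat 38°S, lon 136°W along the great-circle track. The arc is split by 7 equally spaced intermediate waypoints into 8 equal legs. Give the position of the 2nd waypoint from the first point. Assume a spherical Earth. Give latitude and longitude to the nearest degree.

≈ lat 6°S, lon 95°W

Write both endpoints as unit vectors p₁, p₂ with components (cos φ cos λ, cos φ sin λ, sin φ).
The central angle between the endpoints is δ = arccos(p₁·p₂) ≈ 1.139 rad (65.3°).
Interpolate at f = 2/8 with slerp weights a = sin((1−f)δ)/sin δ ≈ 0.830, b = sin(fδ)/sin δ ≈ 0.309.
p = a·p₁ + b·p₂ ≈ (-0.089, -0.991, -0.104); φ = arcsin(p_z) ≈ -5.95°, λ = atan2(p_y, p_x) ≈ -95.14°.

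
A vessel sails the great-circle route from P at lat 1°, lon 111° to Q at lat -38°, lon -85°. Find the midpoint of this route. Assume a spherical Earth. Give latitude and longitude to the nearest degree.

≈ lat -61°, lon 153°

Convert each endpoint to a unit vector on the sphere (x = cos φ cos λ, y = cos φ sin λ, z = sin φ).
The central angle between the endpoints is δ = arccos(p₁·p₂) ≈ 2.447 rad (140.2°).
Interpolate at f = 1/2 with slerp weights a = sin((1−f)δ)/sin δ ≈ 1.468, b = sin(fδ)/sin δ ≈ 1.468.
p = a·p₁ + b·p₂ ≈ (-0.425, 0.218, -0.878); φ = arcsin(p_z) ≈ -61.45°, λ = atan2(p_y, p_x) ≈ 152.87°.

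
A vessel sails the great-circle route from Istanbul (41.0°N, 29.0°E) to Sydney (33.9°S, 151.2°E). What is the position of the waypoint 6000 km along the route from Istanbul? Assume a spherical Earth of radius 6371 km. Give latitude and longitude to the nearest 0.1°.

Write both endpoints as unit vectors p₁, p₂ with components (cos φ cos λ, cos φ sin λ, sin φ).
The central angle between the endpoints is δ = arccos(p₁·p₂) ≈ 2.346 rad (134.4°). The total great-circle distance is δ·R ≈ 2.346 × 6371 ≈ 14945 km, so the target fraction is f = 6000/14945 ≈ 0.401.
Interpolate at f ≈ 0.401 with slerp weights a = sin((1−f)δ)/sin δ ≈ 1.380, b = sin(fδ)/sin δ ≈ 1.132.
p = a·p₁ + b·p₂ ≈ (0.088, 0.958, 0.274); φ = arcsin(p_z) ≈ 15.92°, λ = atan2(p_y, p_x) ≈ 84.76°.

≈ 15.9°N, 84.8°E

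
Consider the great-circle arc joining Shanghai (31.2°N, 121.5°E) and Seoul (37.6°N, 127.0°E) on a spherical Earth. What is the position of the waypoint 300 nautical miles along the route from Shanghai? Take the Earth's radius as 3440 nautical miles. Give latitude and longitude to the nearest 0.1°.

Write both endpoints as unit vectors p₁, p₂ with components (cos φ cos λ, cos φ sin λ, sin φ).
The central angle between the endpoints is δ = arccos(p₁·p₂) ≈ 0.137 rad (7.8°). The total great-circle distance is δ·R ≈ 0.137 × 3440 ≈ 471 nmi, so the target fraction is f = 300/471 ≈ 0.637.
Interpolate at f ≈ 0.637 with slerp weights a = sin((1−f)δ)/sin δ ≈ 0.364, b = sin(fδ)/sin δ ≈ 0.638.
p = a·p₁ + b·p₂ ≈ (-0.467, 0.669, 0.578); φ = arcsin(p_z) ≈ 35.31°, λ = atan2(p_y, p_x) ≈ 124.91°.

≈ (35.3°N, 124.9°E)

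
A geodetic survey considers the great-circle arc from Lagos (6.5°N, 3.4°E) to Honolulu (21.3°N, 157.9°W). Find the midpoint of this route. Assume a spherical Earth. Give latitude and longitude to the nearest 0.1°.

≈ 56.2°N, 66.2°W

Write both endpoints as unit vectors p₁, p₂ with components (cos φ cos λ, cos φ sin λ, sin φ).
The central angle between the endpoints is δ = arccos(p₁·p₂) ≈ 2.560 rad (146.7°).
Interpolate at f = 1/2 with slerp weights a = sin((1−f)δ)/sin δ ≈ 1.745, b = sin(fδ)/sin δ ≈ 1.745.
p = a·p₁ + b·p₂ ≈ (0.224, -0.509, 0.831); φ = arcsin(p_z) ≈ 56.22°, λ = atan2(p_y, p_x) ≈ -66.20°.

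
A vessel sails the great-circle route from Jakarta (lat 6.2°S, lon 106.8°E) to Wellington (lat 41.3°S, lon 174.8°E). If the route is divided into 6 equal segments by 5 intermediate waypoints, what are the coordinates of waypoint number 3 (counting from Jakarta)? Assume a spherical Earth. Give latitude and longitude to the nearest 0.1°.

Convert each endpoint to a unit vector on the sphere (x = cos φ cos λ, y = cos φ sin λ, z = sin φ).
The central angle between the endpoints is δ = arccos(p₁·p₂) ≈ 1.212 rad (69.4°).
Interpolate at f = 3/6 with slerp weights a = sin((1−f)δ)/sin δ ≈ 0.608, b = sin(fδ)/sin δ ≈ 0.608.
p = a·p₁ + b·p₂ ≈ (-0.630, 0.620, -0.467); φ = arcsin(p_z) ≈ -27.85°, λ = atan2(p_y, p_x) ≈ 135.44°.

≈ lat 27.9°S, lon 135.4°E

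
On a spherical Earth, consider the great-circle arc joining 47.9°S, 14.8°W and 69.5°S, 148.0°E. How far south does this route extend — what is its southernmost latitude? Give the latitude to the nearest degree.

≈ 85°S

The great circle lies in the plane with unit normal n̂ = (p₁ × p₂)/|p₁ × p₂|.
Here n̂_z ≈ +0.079; the vertex latitude is φ_max = arccos|n̂_z| ≈ 85.5°.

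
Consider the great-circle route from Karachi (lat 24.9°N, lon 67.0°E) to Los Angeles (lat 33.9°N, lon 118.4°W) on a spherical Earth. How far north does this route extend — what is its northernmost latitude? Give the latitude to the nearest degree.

The great circle lies in the plane with unit normal n̂ = (p₁ × p₂)/|p₁ × p₂|.
Here n̂_z ≈ +0.083; the vertex latitude is φ_max = arccos|n̂_z| ≈ 85.3°.
Check via Clairaut: cos φ_max = |cos φ₁| · sin C = cos(24.9°)·sin(5.2°) ≈ 0.083, again giving ≈ 85.3°.

≈ 85°N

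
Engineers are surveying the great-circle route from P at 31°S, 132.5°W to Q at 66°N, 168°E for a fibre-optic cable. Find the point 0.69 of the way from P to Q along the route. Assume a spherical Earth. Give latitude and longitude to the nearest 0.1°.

Write both endpoints as unit vectors p₁, p₂ with components (cos φ cos λ, cos φ sin λ, sin φ).
The central angle between the endpoints is δ = arccos(p₁·p₂) ≈ 1.869 rad (107.1°).
Interpolate at f = 0.69 with slerp weights a = sin((1−f)δ)/sin δ ≈ 0.573, b = sin(fδ)/sin δ ≈ 1.005.
p = a·p₁ + b·p₂ ≈ (-0.731, -0.277, 0.623); φ = arcsin(p_z) ≈ 38.54°, λ = atan2(p_y, p_x) ≈ -159.26°.

≈ 38.5°N, 159.3°W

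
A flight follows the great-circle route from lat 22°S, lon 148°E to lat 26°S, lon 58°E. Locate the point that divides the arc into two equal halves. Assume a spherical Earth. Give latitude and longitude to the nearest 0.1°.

Convert each endpoint to a unit vector on the sphere (x = cos φ cos λ, y = cos φ sin λ, z = sin φ).
The central angle between the endpoints is δ = arccos(p₁·p₂) ≈ 1.406 rad (80.5°).
Interpolate at f = 1/2 with slerp weights a = sin((1−f)δ)/sin δ ≈ 0.655, b = sin(fδ)/sin δ ≈ 0.655.
p = a·p₁ + b·p₂ ≈ (-0.203, 0.822, -0.533); φ = arcsin(p_z) ≈ -32.19°, λ = atan2(p_y, p_x) ≈ 103.89°.

≈ lat 32.2°S, lon 103.9°E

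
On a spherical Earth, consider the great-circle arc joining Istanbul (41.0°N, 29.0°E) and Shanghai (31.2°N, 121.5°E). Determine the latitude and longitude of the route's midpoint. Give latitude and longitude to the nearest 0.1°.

Convert each endpoint to a unit vector on the sphere (x = cos φ cos λ, y = cos φ sin λ, z = sin φ).
The central angle between the endpoints is δ = arccos(p₁·p₂) ≈ 1.254 rad (71.8°).
Interpolate at f = 1/2 with slerp weights a = sin((1−f)δ)/sin δ ≈ 0.617, b = sin(fδ)/sin δ ≈ 0.617.
p = a·p₁ + b·p₂ ≈ (0.132, 0.676, 0.725); φ = arcsin(p_z) ≈ 46.46°, λ = atan2(p_y, p_x) ≈ 78.99°.

≈ 46.5°N, 79.0°E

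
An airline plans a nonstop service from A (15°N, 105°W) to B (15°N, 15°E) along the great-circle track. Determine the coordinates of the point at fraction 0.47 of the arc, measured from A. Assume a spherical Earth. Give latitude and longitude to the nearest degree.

Convert each endpoint to a unit vector on the sphere (x = cos φ cos λ, y = cos φ sin λ, z = sin φ).
The central angle between the endpoints is δ = arccos(p₁·p₂) ≈ 1.982 rad (113.5°).
Interpolate at f = 0.47 with slerp weights a = sin((1−f)δ)/sin δ ≈ 0.946, b = sin(fδ)/sin δ ≈ 0.875.
p = a·p₁ + b·p₂ ≈ (0.580, -0.664, 0.472); φ = arcsin(p_z) ≈ 28.13°, λ = atan2(p_y, p_x) ≈ -48.86°.

≈ (28°N, 49°W)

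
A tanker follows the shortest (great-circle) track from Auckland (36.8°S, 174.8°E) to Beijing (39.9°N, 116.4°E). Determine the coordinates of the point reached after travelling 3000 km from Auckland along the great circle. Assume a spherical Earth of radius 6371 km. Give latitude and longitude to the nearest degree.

Write both endpoints as unit vectors p₁, p₂ with components (cos φ cos λ, cos φ sin λ, sin φ).
The central angle between the endpoints is δ = arccos(p₁·p₂) ≈ 1.633 rad (93.6°). The total great-circle distance is δ·R ≈ 1.633 × 6371 ≈ 10405 km, so the target fraction is f = 3000/10405 ≈ 0.288.
Interpolate at f ≈ 0.288 with slerp weights a = sin((1−f)δ)/sin δ ≈ 0.920, b = sin(fδ)/sin δ ≈ 0.455.
p = a·p₁ + b·p₂ ≈ (-0.888, 0.379, -0.259); φ = arcsin(p_z) ≈ -15.02°, λ = atan2(p_y, p_x) ≈ 156.89°.

≈ (15°S, 157°E)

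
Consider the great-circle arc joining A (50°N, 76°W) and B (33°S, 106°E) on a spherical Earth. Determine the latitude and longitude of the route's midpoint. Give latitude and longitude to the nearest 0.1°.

Convert each endpoint to a unit vector on the sphere (x = cos φ cos λ, y = cos φ sin λ, z = sin φ).
The central angle between the endpoints is δ = arccos(p₁·p₂) ≈ 2.844 rad (162.9°).
Interpolate at f = 1/2 with slerp weights a = sin((1−f)δ)/sin δ ≈ 3.370, b = sin(fδ)/sin δ ≈ 3.370.
p = a·p₁ + b·p₂ ≈ (-0.255, 0.615, 0.746); φ = arcsin(p_z) ≈ 48.26°, λ = atan2(p_y, p_x) ≈ 112.52°.

≈ (48.3°N, 112.5°E)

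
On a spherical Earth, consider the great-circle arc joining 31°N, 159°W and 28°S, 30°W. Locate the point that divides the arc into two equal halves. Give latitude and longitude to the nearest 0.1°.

Write both endpoints as unit vectors p₁, p₂ with components (cos φ cos λ, cos φ sin λ, sin φ).
The central angle between the endpoints is δ = arccos(p₁·p₂) ≈ 2.372 rad (135.9°).
Interpolate at f = 1/2 with slerp weights a = sin((1−f)δ)/sin δ ≈ 1.332, b = sin(fδ)/sin δ ≈ 1.332.
p = a·p₁ + b·p₂ ≈ (-0.047, -0.997, 0.061); φ = arcsin(p_z) ≈ 3.48°, λ = atan2(p_y, p_x) ≈ -92.72°.

≈ 3.5°N, 92.7°W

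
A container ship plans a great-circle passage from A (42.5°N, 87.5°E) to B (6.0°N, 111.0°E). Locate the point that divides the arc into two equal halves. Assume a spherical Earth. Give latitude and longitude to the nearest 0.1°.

≈ (24.7°N, 101.0°E)

Write both endpoints as unit vectors p₁, p₂ with components (cos φ cos λ, cos φ sin λ, sin φ).
The central angle between the endpoints is δ = arccos(p₁·p₂) ≈ 0.733 rad (42.0°).
Interpolate at f = 1/2 with slerp weights a = sin((1−f)δ)/sin δ ≈ 0.536, b = sin(fδ)/sin δ ≈ 0.536.
p = a·p₁ + b·p₂ ≈ (-0.174, 0.892, 0.418); φ = arcsin(p_z) ≈ 24.70°, λ = atan2(p_y, p_x) ≈ 101.02°.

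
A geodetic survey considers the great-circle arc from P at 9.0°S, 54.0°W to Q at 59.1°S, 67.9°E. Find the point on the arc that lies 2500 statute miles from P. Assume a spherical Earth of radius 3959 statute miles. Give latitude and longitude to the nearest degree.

≈ 41°S, 34°W

Convert each endpoint to a unit vector on the sphere (x = cos φ cos λ, y = cos φ sin λ, z = sin φ).
The central angle between the endpoints is δ = arccos(p₁·p₂) ≈ 1.705 rad (97.7°). The total great-circle distance is δ·R ≈ 1.705 × 3959 ≈ 6750 mi, so the target fraction is f = 2500/6750 ≈ 0.370.
Interpolate at f ≈ 0.370 with slerp weights a = sin((1−f)δ)/sin δ ≈ 0.887, b = sin(fδ)/sin δ ≈ 0.596.
p = a·p₁ + b·p₂ ≈ (0.630, -0.425, -0.650); φ = arcsin(p_z) ≈ -40.53°, λ = atan2(p_y, p_x) ≈ -34.02°.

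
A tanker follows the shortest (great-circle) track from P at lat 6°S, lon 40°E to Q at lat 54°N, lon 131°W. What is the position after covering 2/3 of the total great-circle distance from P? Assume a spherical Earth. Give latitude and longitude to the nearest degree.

≈ lat 79°N, lon 0°E

Write both endpoints as unit vectors p₁, p₂ with components (cos φ cos λ, cos φ sin λ, sin φ).
The central angle between the endpoints is δ = arccos(p₁·p₂) ≈ 2.294 rad (131.4°).
Interpolate at f = 2/3 with slerp weights a = sin((1−f)δ)/sin δ ≈ 0.924, b = sin(fδ)/sin δ ≈ 1.333.
p = a·p₁ + b·p₂ ≈ (0.190, -0.001, 0.982); φ = arcsin(p_z) ≈ 79.07°, λ = atan2(p_y, p_x) ≈ -0.26°.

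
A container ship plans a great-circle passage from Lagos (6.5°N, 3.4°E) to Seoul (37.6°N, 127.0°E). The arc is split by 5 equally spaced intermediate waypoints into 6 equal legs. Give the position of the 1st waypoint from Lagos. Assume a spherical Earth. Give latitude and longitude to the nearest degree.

Convert each endpoint to a unit vector on the sphere (x = cos φ cos λ, y = cos φ sin λ, z = sin φ).
The central angle between the endpoints is δ = arccos(p₁·p₂) ≈ 1.946 rad (111.5°).
Interpolate at f = 1/6 with slerp weights a = sin((1−f)δ)/sin δ ≈ 1.073, b = sin(fδ)/sin δ ≈ 0.343.
p = a·p₁ + b·p₂ ≈ (0.901, 0.280, 0.331); φ = arcsin(p_z) ≈ 19.30°, λ = atan2(p_y, p_x) ≈ 17.26°.

≈ (19°N, 17°E)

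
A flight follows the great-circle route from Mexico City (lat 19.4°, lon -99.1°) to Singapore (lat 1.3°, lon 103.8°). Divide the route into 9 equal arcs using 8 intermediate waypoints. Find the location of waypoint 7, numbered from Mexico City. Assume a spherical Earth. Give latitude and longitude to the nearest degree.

≈ lat 23°, lon 129°

Convert each endpoint to a unit vector on the sphere (x = cos φ cos λ, y = cos φ sin λ, z = sin φ).
The central angle between the endpoints is δ = arccos(p₁·p₂) ≈ 2.608 rad (149.4°).
Interpolate at f = 7/9 with slerp weights a = sin((1−f)δ)/sin δ ≈ 1.077, b = sin(fδ)/sin δ ≈ 1.764.
p = a·p₁ + b·p₂ ≈ (-0.581, 0.710, 0.398); φ = arcsin(p_z) ≈ 23.45°, λ = atan2(p_y, p_x) ≈ 129.33°.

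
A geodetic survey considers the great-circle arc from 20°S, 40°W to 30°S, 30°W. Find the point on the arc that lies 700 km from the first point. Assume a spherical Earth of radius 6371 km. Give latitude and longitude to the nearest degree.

≈ 25°S, 36°W

Convert each endpoint to a unit vector on the sphere (x = cos φ cos λ, y = cos φ sin λ, z = sin φ).
The central angle between the endpoints is δ = arccos(p₁·p₂) ≈ 0.235 rad (13.5°). The total great-circle distance is δ·R ≈ 0.235 × 6371 ≈ 1499 km, so the target fraction is f = 700/1499 ≈ 0.467.
Interpolate at f ≈ 0.467 with slerp weights a = sin((1−f)δ)/sin δ ≈ 0.537, b = sin(fδ)/sin δ ≈ 0.470.
p = a·p₁ + b·p₂ ≈ (0.739, -0.528, -0.419); φ = arcsin(p_z) ≈ -24.75°, λ = atan2(p_y, p_x) ≈ -35.53°.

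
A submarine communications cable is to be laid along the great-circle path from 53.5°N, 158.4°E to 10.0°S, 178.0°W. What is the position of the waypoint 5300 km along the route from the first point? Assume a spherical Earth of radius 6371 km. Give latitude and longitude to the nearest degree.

≈ 8°N, 177°E

From cos δ = sin φ₁ sin φ₂ + cos φ₁ cos φ₂ cos Δλ, the central angle is δ ≈ 1.162 rad (66.6°). The total great-circle distance is δ·R ≈ 1.162 × 6371 ≈ 7405 km, so the target fraction is f = 5300/7405 ≈ 0.716.
Interpolate at f ≈ 0.716 with slerp weights a = sin((1−f)δ)/sin δ ≈ 0.354, b = sin(fδ)/sin δ ≈ 0.805.
p = a·p₁ + b·p₂ ≈ (-0.988, 0.050, 0.144); φ = arcsin(p_z) ≈ 8.30°, λ = atan2(p_y, p_x) ≈ 177.12°.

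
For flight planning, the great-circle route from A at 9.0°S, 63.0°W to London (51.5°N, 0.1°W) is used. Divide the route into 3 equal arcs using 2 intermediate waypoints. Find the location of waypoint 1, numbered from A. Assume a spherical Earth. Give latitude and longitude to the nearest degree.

≈ 13°N, 48°W

Write both endpoints as unit vectors p₁, p₂ with components (cos φ cos λ, cos φ sin λ, sin φ).
The central angle between the endpoints is δ = arccos(p₁·p₂) ≈ 1.412 rad (80.9°).
Interpolate at f = 1/3 with slerp weights a = sin((1−f)δ)/sin δ ≈ 0.819, b = sin(fδ)/sin δ ≈ 0.459.
p = a·p₁ + b·p₂ ≈ (0.653, -0.721, 0.231); φ = arcsin(p_z) ≈ 13.38°, λ = atan2(p_y, p_x) ≈ -47.83°.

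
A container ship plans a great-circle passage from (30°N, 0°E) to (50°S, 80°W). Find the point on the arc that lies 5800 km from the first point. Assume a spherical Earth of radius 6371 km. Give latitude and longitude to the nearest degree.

≈ (12°S, 32°W)

Convert each endpoint to a unit vector on the sphere (x = cos φ cos λ, y = cos φ sin λ, z = sin φ).
The central angle between the endpoints is δ = arccos(p₁·p₂) ≈ 1.861 rad (106.6°). The total great-circle distance is δ·R ≈ 1.861 × 6371 ≈ 11858 km, so the target fraction is f = 5800/11858 ≈ 0.489.
Interpolate at f ≈ 0.489 with slerp weights a = sin((1−f)δ)/sin δ ≈ 0.849, b = sin(fδ)/sin δ ≈ 0.824.
p = a·p₁ + b·p₂ ≈ (0.828, -0.522, -0.207); φ = arcsin(p_z) ≈ -11.93°, λ = atan2(p_y, p_x) ≈ -32.23°.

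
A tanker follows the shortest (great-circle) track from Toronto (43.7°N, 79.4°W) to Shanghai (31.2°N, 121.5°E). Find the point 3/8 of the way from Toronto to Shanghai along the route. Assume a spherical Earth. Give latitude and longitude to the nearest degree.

Write both endpoints as unit vectors p₁, p₂ with components (cos φ cos λ, cos φ sin λ, sin φ).
The central angle between the endpoints is δ = arccos(p₁·p₂) ≈ 1.792 rad (102.7°).
Interpolate at f = 3/8 with slerp weights a = sin((1−f)δ)/sin δ ≈ 0.923, b = sin(fδ)/sin δ ≈ 0.638.
p = a·p₁ + b·p₂ ≈ (-0.163, -0.190, 0.968); φ = arcsin(p_z) ≈ 75.51°, λ = atan2(p_y, p_x) ≈ -130.51°.

≈ (76°N, 131°W)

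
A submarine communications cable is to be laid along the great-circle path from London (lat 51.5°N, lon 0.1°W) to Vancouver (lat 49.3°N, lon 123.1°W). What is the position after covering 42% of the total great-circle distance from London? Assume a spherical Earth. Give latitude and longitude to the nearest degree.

≈ lat 68°N, lon 49°W

Convert each endpoint to a unit vector on the sphere (x = cos φ cos λ, y = cos φ sin λ, z = sin φ).
The central angle between the endpoints is δ = arccos(p₁·p₂) ≈ 1.189 rad (68.1°).
Interpolate at f = 0.42 with slerp weights a = sin((1−f)δ)/sin δ ≈ 0.686, b = sin(fδ)/sin δ ≈ 0.516.
p = a·p₁ + b·p₂ ≈ (0.243, -0.283, 0.928); φ = arcsin(p_z) ≈ 68.11°, λ = atan2(p_y, p_x) ≈ -49.31°.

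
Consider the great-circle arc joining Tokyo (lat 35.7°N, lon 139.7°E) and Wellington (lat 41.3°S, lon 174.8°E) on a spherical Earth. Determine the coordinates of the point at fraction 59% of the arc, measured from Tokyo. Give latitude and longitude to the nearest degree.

The haversine formula gives a central angle δ ≈ 1.457 rad (83.5°) between the endpoints.
Interpolate at f = 0.59 with slerp weights a = sin((1−f)δ)/sin δ ≈ 0.566, b = sin(fδ)/sin δ ≈ 0.762.
p = a·p₁ + b·p₂ ≈ (-0.921, 0.349, -0.173); φ = arcsin(p_z) ≈ -9.96°, λ = atan2(p_y, p_x) ≈ 159.23°.

≈ lat 10°S, lon 159°E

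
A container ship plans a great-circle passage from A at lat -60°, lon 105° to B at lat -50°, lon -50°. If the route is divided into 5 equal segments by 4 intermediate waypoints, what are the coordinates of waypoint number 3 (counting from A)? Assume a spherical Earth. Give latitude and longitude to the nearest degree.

From cos δ = sin φ₁ sin φ₂ + cos φ₁ cos φ₂ cos Δλ, the central angle is δ ≈ 1.189 rad (68.2°).
Interpolate at f = 3/5 with slerp weights a = sin((1−f)δ)/sin δ ≈ 0.493, b = sin(fδ)/sin δ ≈ 0.705.
p = a·p₁ + b·p₂ ≈ (0.228, -0.109, -0.968); φ = arcsin(p_z) ≈ -75.39°, λ = atan2(p_y, p_x) ≈ -25.59°.

≈ lat -75°, lon -26°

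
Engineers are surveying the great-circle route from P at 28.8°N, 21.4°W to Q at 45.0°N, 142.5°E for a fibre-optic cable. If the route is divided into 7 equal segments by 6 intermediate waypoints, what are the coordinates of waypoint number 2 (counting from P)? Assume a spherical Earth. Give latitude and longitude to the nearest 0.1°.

≈ 57.7°N, 10.5°W

Write both endpoints as unit vectors p₁, p₂ with components (cos φ cos λ, cos φ sin λ, sin φ).
The central angle between the endpoints is δ = arccos(p₁·p₂) ≈ 1.828 rad (104.8°).
Interpolate at f = 2/7 with slerp weights a = sin((1−f)δ)/sin δ ≈ 0.998, b = sin(fδ)/sin δ ≈ 0.516.
p = a·p₁ + b·p₂ ≈ (0.525, -0.097, 0.846); φ = arcsin(p_z) ≈ 57.74°, λ = atan2(p_y, p_x) ≈ -10.47°.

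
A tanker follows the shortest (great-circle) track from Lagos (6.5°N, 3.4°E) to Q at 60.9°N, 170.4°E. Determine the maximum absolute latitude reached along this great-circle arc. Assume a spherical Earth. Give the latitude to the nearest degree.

≈ 83°N

The great circle lies in the plane with unit normal n̂ = (p₁ × p₂)/|p₁ × p₂|.
Here n̂_z ≈ +0.117; the vertex latitude is φ_max = arccos|n̂_z| ≈ 83.3°.
Check via Clairaut: cos φ_max = |cos φ₁| · sin C = cos(6.5°)·sin(6.8°) ≈ 0.117, again giving ≈ 83.3°.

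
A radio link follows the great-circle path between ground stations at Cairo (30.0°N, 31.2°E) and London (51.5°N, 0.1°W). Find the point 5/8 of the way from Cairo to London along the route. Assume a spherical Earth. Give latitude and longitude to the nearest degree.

≈ 44°N, 14°E

Convert each endpoint to a unit vector on the sphere (x = cos φ cos λ, y = cos φ sin λ, z = sin φ).
The central angle between the endpoints is δ = arccos(p₁·p₂) ≈ 0.551 rad (31.6°).
Interpolate at f = 5/8 with slerp weights a = sin((1−f)δ)/sin δ ≈ 0.392, b = sin(fδ)/sin δ ≈ 0.645.
p = a·p₁ + b·p₂ ≈ (0.692, 0.175, 0.701); φ = arcsin(p_z) ≈ 44.48°, λ = atan2(p_y, p_x) ≈ 14.21°.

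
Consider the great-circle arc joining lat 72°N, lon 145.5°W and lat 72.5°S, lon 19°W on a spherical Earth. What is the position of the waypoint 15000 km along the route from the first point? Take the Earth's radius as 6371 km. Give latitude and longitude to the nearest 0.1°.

≈ lat 50.5°S, lon 63.7°W

From cos δ = sin φ₁ sin φ₂ + cos φ₁ cos φ₂ cos Δλ, the central angle is δ ≈ 2.866 rad (164.2°). The total great-circle distance is δ·R ≈ 2.866 × 6371 ≈ 18260 km, so the target fraction is f = 15000/18260 ≈ 0.821.
Interpolate at f ≈ 0.821 with slerp weights a = sin((1−f)δ)/sin δ ≈ 1.801, b = sin(fδ)/sin δ ≈ 2.605.
p = a·p₁ + b·p₂ ≈ (0.282, -0.570, -0.772); φ = arcsin(p_z) ≈ -50.50°, λ = atan2(p_y, p_x) ≈ -63.68°.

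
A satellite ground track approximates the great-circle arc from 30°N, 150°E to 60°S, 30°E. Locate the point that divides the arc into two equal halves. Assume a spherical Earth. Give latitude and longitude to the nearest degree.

Convert each endpoint to a unit vector on the sphere (x = cos φ cos λ, y = cos φ sin λ, z = sin φ).
The central angle between the endpoints is δ = arccos(p₁·p₂) ≈ 2.278 rad (130.5°).
Interpolate at f = 1/2 with slerp weights a = sin((1−f)δ)/sin δ ≈ 1.194, b = sin(fδ)/sin δ ≈ 1.194.
p = a·p₁ + b·p₂ ≈ (-0.379, 0.816, -0.437); φ = arcsin(p_z) ≈ -25.92°, λ = atan2(p_y, p_x) ≈ 114.90°.

≈ 26°S, 115°E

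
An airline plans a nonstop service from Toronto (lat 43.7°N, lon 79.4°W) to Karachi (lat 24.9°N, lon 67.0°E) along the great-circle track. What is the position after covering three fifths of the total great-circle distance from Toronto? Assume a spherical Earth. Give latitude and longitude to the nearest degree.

Convert each endpoint to a unit vector on the sphere (x = cos φ cos λ, y = cos φ sin λ, z = sin φ).
The central angle between the endpoints is δ = arccos(p₁·p₂) ≈ 1.829 rad (104.8°).
Interpolate at f = 3/5 with slerp weights a = sin((1−f)δ)/sin δ ≈ 0.691, b = sin(fδ)/sin δ ≈ 0.921.
p = a·p₁ + b·p₂ ≈ (0.418, 0.278, 0.865); φ = arcsin(p_z) ≈ 59.88°, λ = atan2(p_y, p_x) ≈ 33.58°.

≈ lat 60°N, lon 34°E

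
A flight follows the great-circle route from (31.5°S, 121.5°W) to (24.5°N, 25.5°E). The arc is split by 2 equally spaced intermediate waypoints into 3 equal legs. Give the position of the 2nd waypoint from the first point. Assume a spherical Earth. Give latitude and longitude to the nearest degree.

From cos δ = sin φ₁ sin φ₂ + cos φ₁ cos φ₂ cos Δλ, the central angle is δ ≈ 2.621 rad (150.2°).
Interpolate at f = 2/3 with slerp weights a = sin((1−f)δ)/sin δ ≈ 1.540, b = sin(fδ)/sin δ ≈ 1.978.
p = a·p₁ + b·p₂ ≈ (0.938, -0.345, 0.015); φ = arcsin(p_z) ≈ 0.89°, λ = atan2(p_y, p_x) ≈ -20.18°.

≈ (1°N, 20°W)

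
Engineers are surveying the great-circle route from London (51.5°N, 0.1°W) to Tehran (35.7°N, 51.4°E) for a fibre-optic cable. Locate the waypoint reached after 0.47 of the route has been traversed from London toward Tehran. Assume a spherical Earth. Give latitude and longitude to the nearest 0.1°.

≈ (47.0°N, 27.7°E)

Write both endpoints as unit vectors p₁, p₂ with components (cos φ cos λ, cos φ sin λ, sin φ).
The central angle between the endpoints is δ = arccos(p₁·p₂) ≈ 0.690 rad (39.5°).
Interpolate at f = 0.47 with slerp weights a = sin((1−f)δ)/sin δ ≈ 0.562, b = sin(fδ)/sin δ ≈ 0.501.
p = a·p₁ + b·p₂ ≈ (0.603, 0.317, 0.732); φ = arcsin(p_z) ≈ 47.03°, λ = atan2(p_y, p_x) ≈ 27.72°.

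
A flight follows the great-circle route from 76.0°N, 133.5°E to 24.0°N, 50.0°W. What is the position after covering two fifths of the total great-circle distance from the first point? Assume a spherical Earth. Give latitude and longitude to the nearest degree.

Convert each endpoint to a unit vector on the sphere (x = cos φ cos λ, y = cos φ sin λ, z = sin φ).
The central angle between the endpoints is δ = arccos(p₁·p₂) ≈ 1.396 rad (80.0°).
Interpolate at f = 2/5 with slerp weights a = sin((1−f)δ)/sin δ ≈ 0.754, b = sin(fδ)/sin δ ≈ 0.538.
p = a·p₁ + b·p₂ ≈ (0.190, -0.244, 0.951); φ = arcsin(p_z) ≈ 71.97°, λ = atan2(p_y, p_x) ≈ -52.06°.

≈ 72°N, 52°W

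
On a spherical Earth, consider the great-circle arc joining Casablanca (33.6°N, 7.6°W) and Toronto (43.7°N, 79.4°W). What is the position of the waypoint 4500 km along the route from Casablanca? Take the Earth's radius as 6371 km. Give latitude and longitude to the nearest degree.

Write both endpoints as unit vectors p₁, p₂ with components (cos φ cos λ, cos φ sin λ, sin φ).
The central angle between the endpoints is δ = arccos(p₁·p₂) ≈ 0.964 rad (55.2°). The total great-circle distance is δ·R ≈ 0.964 × 6371 ≈ 6140 km, so the target fraction is f = 4500/6140 ≈ 0.733.
Interpolate at f ≈ 0.733 with slerp weights a = sin((1−f)δ)/sin δ ≈ 0.310, b = sin(fδ)/sin δ ≈ 0.790.
p = a·p₁ + b·p₂ ≈ (0.361, -0.596, 0.717); φ = arcsin(p_z) ≈ 45.85°, λ = atan2(p_y, p_x) ≈ -58.78°.

≈ 46°N, 59°W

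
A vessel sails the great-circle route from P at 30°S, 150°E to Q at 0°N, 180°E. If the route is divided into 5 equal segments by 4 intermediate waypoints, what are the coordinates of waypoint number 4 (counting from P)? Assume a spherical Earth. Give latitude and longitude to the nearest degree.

Write both endpoints as unit vectors p₁, p₂ with components (cos φ cos λ, cos φ sin λ, sin φ).
The central angle between the endpoints is δ = arccos(p₁·p₂) ≈ 0.723 rad (41.4°).
Interpolate at f = 4/5 with slerp weights a = sin((1−f)δ)/sin δ ≈ 0.218, b = sin(fδ)/sin δ ≈ 0.826.
p = a·p₁ + b·p₂ ≈ (-0.990, 0.094, -0.109); φ = arcsin(p_z) ≈ -6.25°, λ = atan2(p_y, p_x) ≈ 174.56°.

≈ 6°S, 175°E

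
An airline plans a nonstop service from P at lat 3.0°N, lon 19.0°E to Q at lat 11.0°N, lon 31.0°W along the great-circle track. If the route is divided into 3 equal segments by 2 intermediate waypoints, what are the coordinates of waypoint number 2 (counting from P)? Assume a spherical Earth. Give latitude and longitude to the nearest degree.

Write both endpoints as unit vectors p₁, p₂ with components (cos φ cos λ, cos φ sin λ, sin φ).
The central angle between the endpoints is δ = arccos(p₁·p₂) ≈ 0.876 rad (50.2°).
Interpolate at f = 2/3 with slerp weights a = sin((1−f)δ)/sin δ ≈ 0.375, b = sin(fδ)/sin δ ≈ 0.718.
p = a·p₁ + b·p₂ ≈ (0.958, -0.241, 0.157); φ = arcsin(p_z) ≈ 9.01°, λ = atan2(p_y, p_x) ≈ -14.13°.

≈ lat 9°N, lon 14°W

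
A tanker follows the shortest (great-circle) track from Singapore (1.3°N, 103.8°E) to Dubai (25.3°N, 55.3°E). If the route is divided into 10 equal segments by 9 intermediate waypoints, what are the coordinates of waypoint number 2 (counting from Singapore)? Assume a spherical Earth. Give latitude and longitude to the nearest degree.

≈ 7°N, 95°E

Convert each endpoint to a unit vector on the sphere (x = cos φ cos λ, y = cos φ sin λ, z = sin φ).
The central angle between the endpoints is δ = arccos(p₁·p₂) ≈ 0.916 rad (52.5°).
Interpolate at f = 2/10 with slerp weights a = sin((1−f)δ)/sin δ ≈ 0.843, b = sin(fδ)/sin δ ≈ 0.230.
p = a·p₁ + b·p₂ ≈ (-0.083, 0.990, 0.117); φ = arcsin(p_z) ≈ 6.74°, λ = atan2(p_y, p_x) ≈ 94.79°.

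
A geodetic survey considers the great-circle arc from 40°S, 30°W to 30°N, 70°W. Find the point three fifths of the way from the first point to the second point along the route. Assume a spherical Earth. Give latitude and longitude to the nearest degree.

≈ 2°N, 55°W

Convert each endpoint to a unit vector on the sphere (x = cos φ cos λ, y = cos φ sin λ, z = sin φ).
The central angle between the endpoints is δ = arccos(p₁·p₂) ≈ 1.383 rad (79.2°).
Interpolate at f = 3/5 with slerp weights a = sin((1−f)δ)/sin δ ≈ 0.535, b = sin(fδ)/sin δ ≈ 0.751.
p = a·p₁ + b·p₂ ≈ (0.577, -0.816, 0.032); φ = arcsin(p_z) ≈ 1.82°, λ = atan2(p_y, p_x) ≈ -54.72°.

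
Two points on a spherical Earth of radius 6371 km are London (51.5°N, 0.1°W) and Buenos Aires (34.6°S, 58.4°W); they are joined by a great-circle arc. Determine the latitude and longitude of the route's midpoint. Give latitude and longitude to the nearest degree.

The haversine formula gives a central angle δ ≈ 1.747 rad (100.1°) between the endpoints.
Interpolate at f = 1/2 with slerp weights a = sin((1−f)δ)/sin δ ≈ 0.779, b = sin(fδ)/sin δ ≈ 0.779.
p = a·p₁ + b·p₂ ≈ (0.820, -0.547, 0.167); φ = arcsin(p_z) ≈ 9.63°, λ = atan2(p_y, p_x) ≈ -33.68°.

≈ 10°N, 34°W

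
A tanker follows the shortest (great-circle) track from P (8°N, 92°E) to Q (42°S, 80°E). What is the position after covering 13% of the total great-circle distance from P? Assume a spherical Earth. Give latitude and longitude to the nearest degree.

≈ (1°N, 91°E)

Convert each endpoint to a unit vector on the sphere (x = cos φ cos λ, y = cos φ sin λ, z = sin φ).
The central angle between the endpoints is δ = arccos(p₁·p₂) ≈ 0.893 rad (51.2°).
Interpolate at f = 0.13 with slerp weights a = sin((1−f)δ)/sin δ ≈ 0.900, b = sin(fδ)/sin δ ≈ 0.149.
p = a·p₁ + b·p₂ ≈ (-0.012, 1.000, 0.026); φ = arcsin(p_z) ≈ 1.48°, λ = atan2(p_y, p_x) ≈ 90.68°.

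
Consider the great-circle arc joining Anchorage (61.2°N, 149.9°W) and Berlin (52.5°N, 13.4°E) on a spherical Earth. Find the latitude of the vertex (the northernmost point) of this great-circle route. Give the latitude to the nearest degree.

≈ 85°N

The great circle lies in the plane with unit normal n̂ = (p₁ × p₂)/|p₁ × p₂|.
Here n̂_z ≈ +0.093; the vertex latitude is φ_max = arccos|n̂_z| ≈ 84.7°.
Check via Clairaut: cos φ_max = |cos φ₁| · sin C = cos(61.2°)·sin(11.1°) ≈ 0.093, again giving ≈ 84.7°.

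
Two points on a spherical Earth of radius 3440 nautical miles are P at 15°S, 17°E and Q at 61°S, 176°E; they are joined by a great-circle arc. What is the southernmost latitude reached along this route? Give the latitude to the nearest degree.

≈ 80°S

The great circle lies in the plane with unit normal n̂ = (p₁ × p₂)/|p₁ × p₂|.
Here n̂_z ≈ +0.172; the vertex latitude is φ_max = arccos|n̂_z| ≈ 80.1°.
Check via Clairaut: cos φ_max = |cos φ₁| · sin C = cos(15.0°)·sin(169.8°) ≈ 0.172, again giving ≈ 80.1°.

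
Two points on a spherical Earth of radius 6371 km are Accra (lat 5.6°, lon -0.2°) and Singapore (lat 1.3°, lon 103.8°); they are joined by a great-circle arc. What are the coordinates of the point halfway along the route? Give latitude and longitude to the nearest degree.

The haversine formula gives a central angle δ ≈ 1.812 rad (103.8°) between the endpoints.
Interpolate at f = 1/2 with slerp weights a = sin((1−f)δ)/sin δ ≈ 0.810, b = sin(fδ)/sin δ ≈ 0.810.
p = a·p₁ + b·p₂ ≈ (0.613, 0.784, 0.097); φ = arcsin(p_z) ≈ 5.59°, λ = atan2(p_y, p_x) ≈ 51.97°.

≈ lat 6°, lon 52°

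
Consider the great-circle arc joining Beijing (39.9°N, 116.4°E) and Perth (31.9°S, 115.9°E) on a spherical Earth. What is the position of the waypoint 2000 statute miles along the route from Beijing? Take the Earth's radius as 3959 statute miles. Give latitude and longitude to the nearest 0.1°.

The haversine formula gives a central angle δ ≈ 1.253 rad (71.8°) between the endpoints. The total great-circle distance is δ·R ≈ 1.253 × 3959 ≈ 4961 mi, so the target fraction is f = 2000/4961 ≈ 0.403.
Interpolate at f ≈ 0.403 with slerp weights a = sin((1−f)δ)/sin δ ≈ 0.716, b = sin(fδ)/sin δ ≈ 0.509.
p = a·p₁ + b·p₂ ≈ (-0.433, 0.881, 0.190); φ = arcsin(p_z) ≈ 10.96°, λ = atan2(p_y, p_x) ≈ 116.18°.

≈ (11.0°N, 116.2°E)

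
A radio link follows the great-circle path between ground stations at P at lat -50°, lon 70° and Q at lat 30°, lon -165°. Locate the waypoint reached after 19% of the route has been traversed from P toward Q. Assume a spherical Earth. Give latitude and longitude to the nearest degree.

Write both endpoints as unit vectors p₁, p₂ with components (cos φ cos λ, cos φ sin λ, sin φ).
The central angle between the endpoints is δ = arccos(p₁·p₂) ≈ 2.349 rad (134.6°).
Interpolate at f = 0.19 with slerp weights a = sin((1−f)δ)/sin δ ≈ 1.328, b = sin(fδ)/sin δ ≈ 0.606.
p = a·p₁ + b·p₂ ≈ (-0.215, 0.666, -0.714); φ = arcsin(p_z) ≈ -45.56°, λ = atan2(p_y, p_x) ≈ 107.92°.

≈ lat -46°, lon 108°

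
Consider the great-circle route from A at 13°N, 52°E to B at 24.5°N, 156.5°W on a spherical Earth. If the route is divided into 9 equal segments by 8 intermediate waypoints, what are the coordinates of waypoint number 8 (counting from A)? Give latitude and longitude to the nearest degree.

Convert each endpoint to a unit vector on the sphere (x = cos φ cos λ, y = cos φ sin λ, z = sin φ).
The central angle between the endpoints is δ = arccos(p₁·p₂) ≈ 2.327 rad (133.3°).
Interpolate at f = 8/9 with slerp weights a = sin((1−f)δ)/sin δ ≈ 0.351, b = sin(fδ)/sin δ ≈ 1.208.
p = a·p₁ + b·p₂ ≈ (-0.797, -0.168, 0.580); φ = arcsin(p_z) ≈ 35.44°, λ = atan2(p_y, p_x) ≈ -168.07°.

≈ 35°N, 168°W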